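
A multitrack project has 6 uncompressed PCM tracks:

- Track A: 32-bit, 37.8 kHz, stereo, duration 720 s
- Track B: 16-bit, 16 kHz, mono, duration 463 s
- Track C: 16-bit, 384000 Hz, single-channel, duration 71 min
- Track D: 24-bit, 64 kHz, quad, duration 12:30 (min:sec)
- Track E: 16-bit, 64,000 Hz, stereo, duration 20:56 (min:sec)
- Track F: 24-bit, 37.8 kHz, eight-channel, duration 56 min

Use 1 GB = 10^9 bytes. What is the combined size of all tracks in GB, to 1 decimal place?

7.4 GB

Track A: 37,800 × 720 × 4 × 2 = 217,728,000 bytes.
Track B: 16,000 × 463 × 2 × 1 = 14,816,000 bytes.
Track C: 71 min = 4,260 s; 384,000 × 4,260 × 2 × 1 = 3,271,680,000 bytes.
Track D: 12:30 (min:sec) = 750 s; 64,000 × 750 × 3 × 4 = 576,000,000 bytes.
Track E: 20:56 (min:sec) = 1,256 s; 64,000 × 1,256 × 2 × 2 = 321,536,000 bytes.
Track F: 56 min = 3,360 s; 37,800 × 3,360 × 3 × 8 = 3,048,192,000 bytes.
Total = 7,449,952,000 bytes = 7.4 GB.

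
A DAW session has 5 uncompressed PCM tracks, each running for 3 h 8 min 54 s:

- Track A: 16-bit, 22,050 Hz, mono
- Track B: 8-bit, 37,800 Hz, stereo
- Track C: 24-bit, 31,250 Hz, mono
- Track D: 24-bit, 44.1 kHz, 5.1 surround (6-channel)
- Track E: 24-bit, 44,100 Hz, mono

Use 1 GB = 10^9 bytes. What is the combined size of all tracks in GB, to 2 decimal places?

12.92 GB

3 h 8 min 54 s = 11,334 s.
Track A: 22,050 × 11,334 × 2 × 1 = 499,829,400 bytes.
Track B: 37,800 × 11,334 × 1 × 2 = 856,850,400 bytes.
Track C: 31,250 × 11,334 × 3 × 1 = 1,062,562,500 bytes.
Track D: 44,100 × 11,334 × 3 × 6 = 8,996,929,200 bytes.
Track E: 44,100 × 11,334 × 3 × 1 = 1,499,488,200 bytes.
Total = 12,915,659,700 bytes = 12.92 GB.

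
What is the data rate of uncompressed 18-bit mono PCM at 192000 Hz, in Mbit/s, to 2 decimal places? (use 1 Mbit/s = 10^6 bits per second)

3.46 Mbit/s

Bit rate = 192,000 × 18 × 1 = 3,456,000 bits/s.
= 3.46 Mbit/s.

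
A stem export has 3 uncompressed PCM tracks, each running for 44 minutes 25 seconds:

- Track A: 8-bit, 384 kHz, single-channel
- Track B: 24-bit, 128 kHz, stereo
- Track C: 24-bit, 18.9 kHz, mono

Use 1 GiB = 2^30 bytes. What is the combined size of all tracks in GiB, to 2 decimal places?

44 minutes 25 seconds = 2,665 s.
Track A: 384,000 × 2,665 × 1 × 1 = 1,023,360,000 bytes.
Track B: 128,000 × 2,665 × 3 × 2 = 2,046,720,000 bytes.
Track C: 18,900 × 2,665 × 3 × 1 = 151,105,500 bytes.
Total = 3,221,185,500 bytes = 3.00 GiB.

3.00 GiB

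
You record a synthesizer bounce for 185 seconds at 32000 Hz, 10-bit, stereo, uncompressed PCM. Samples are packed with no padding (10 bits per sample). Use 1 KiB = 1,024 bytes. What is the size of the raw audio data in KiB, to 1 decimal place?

14453.1 KiB

Bits = 32,000 × 185 × 10 × 2 = 118,400,000 bits = 14,800,000 bytes.
14,800,000 / 1,024 = 14453.1 KiB.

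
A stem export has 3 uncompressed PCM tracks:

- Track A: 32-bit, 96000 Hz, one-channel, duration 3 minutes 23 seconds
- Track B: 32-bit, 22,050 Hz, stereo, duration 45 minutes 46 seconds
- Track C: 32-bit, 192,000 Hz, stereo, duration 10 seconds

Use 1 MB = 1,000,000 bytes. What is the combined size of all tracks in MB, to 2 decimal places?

577.71 MB

Track A: 3 minutes 23 seconds = 203 s; 96,000 × 203 × 4 × 1 = 77,952,000 bytes.
Track B: 45 minutes 46 seconds = 2,746 s; 22,050 × 2,746 × 4 × 2 = 484,394,400 bytes.
Track C: 192,000 × 10 × 4 × 2 = 15,360,000 bytes.
Total = 577,706,400 bytes = 577.71 MB.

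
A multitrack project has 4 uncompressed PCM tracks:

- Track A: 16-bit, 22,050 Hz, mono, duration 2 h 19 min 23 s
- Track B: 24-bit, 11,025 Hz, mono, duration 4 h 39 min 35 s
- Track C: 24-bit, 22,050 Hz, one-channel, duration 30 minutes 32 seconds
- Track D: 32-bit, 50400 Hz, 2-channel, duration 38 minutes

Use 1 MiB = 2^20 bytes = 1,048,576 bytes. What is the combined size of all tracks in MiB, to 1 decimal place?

1873.1 MiB

Track A: 2 h 19 min 23 s = 8,363 s; 22,050 × 8,363 × 2 × 1 = 368,808,300 bytes.
Track B: 4 h 39 min 35 s = 16,775 s; 11,025 × 16,775 × 3 × 1 = 554,833,125 bytes.
Track C: 30 minutes 32 seconds = 1,832 s; 22,050 × 1,832 × 3 × 1 = 121,186,800 bytes.
Track D: 38 minutes = 2,280 s; 50,400 × 2,280 × 4 × 2 = 919,296,000 bytes.
Total = 1,964,124,225 bytes = 1873.1 MiB.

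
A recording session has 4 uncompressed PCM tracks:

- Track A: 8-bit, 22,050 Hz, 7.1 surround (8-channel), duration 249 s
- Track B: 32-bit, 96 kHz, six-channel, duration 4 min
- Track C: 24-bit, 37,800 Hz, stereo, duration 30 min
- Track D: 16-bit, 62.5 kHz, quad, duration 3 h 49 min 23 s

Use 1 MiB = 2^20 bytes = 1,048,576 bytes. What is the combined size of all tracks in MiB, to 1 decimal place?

7521.3 MiB

Track A: 22,050 × 249 × 1 × 8 = 43,923,600 bytes.
Track B: 4 min = 240 s; 96,000 × 240 × 4 × 6 = 552,960,000 bytes.
Track C: 30 min = 1,800 s; 37,800 × 1,800 × 3 × 2 = 408,240,000 bytes.
Track D: 3 h 49 min 23 s = 13,763 s; 62,500 × 13,763 × 2 × 4 = 6,881,500,000 bytes.
Total = 7,886,623,600 bytes = 7521.3 MiB.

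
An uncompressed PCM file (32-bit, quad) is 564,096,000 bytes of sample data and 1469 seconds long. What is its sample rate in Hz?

24,000 Hz

Bytes = sample_rate × seconds × bytes_per_sample × channels.
sample_rate = 564,096,000 / (1,469 × 4 × 4) = 564,096,000 / 23,504 = 24,000 Hz.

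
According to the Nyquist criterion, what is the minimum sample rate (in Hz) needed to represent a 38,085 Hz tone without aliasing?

76,170 Hz

Minimum sample rate = 2 × 38,085 Hz = 76,170 Hz.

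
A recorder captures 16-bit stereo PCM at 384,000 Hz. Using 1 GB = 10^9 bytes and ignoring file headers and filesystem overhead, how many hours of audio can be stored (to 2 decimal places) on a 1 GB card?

0.18 hours

Uncompressed byte rate = 384,000 × 2 × 2 = 1,536,000 bytes/s.
Capacity = 1 × 1,000,000,000 = 1,000,000,000 bytes.
1,000,000,000 / 1,536,000 ≈ 651.04 s → 0.18 hours.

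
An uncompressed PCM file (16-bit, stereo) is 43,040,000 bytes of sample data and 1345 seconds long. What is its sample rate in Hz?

8,000 Hz

Bytes = sample_rate × seconds × bytes_per_sample × channels.
sample_rate = 43,040,000 / (1,345 × 2 × 2) = 43,040,000 / 5,380 = 8,000 Hz.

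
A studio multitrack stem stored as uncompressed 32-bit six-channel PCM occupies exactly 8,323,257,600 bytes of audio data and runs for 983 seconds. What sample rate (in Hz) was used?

352,800 Hz

Bytes = sample_rate × seconds × bytes_per_sample × channels.
sample_rate = 8,323,257,600 / (983 × 4 × 6) = 8,323,257,600 / 23,592 = 352,800 Hz.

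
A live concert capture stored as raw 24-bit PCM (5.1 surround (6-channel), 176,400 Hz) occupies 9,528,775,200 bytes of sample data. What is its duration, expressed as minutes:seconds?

50:01

Byte rate = 176,400 × 3 × 6 = 3,175,200 bytes/s.
Duration = 9,528,775,200 / 3,175,200 = 3,001 s.
3,001 s = 50:01.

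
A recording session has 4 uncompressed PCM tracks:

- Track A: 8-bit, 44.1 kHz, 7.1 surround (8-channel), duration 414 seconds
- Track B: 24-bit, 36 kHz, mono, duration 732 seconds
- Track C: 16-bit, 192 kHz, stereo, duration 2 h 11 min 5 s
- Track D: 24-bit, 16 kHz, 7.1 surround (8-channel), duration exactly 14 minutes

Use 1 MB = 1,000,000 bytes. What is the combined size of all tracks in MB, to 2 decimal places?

6588.00 MB

Track A: 44,100 × 414 × 1 × 8 = 146,059,200 bytes.
Track B: 36,000 × 732 × 3 × 1 = 79,056,000 bytes.
Track C: 2 h 11 min 5 s = 7,865 s; 192,000 × 7,865 × 2 × 2 = 6,040,320,000 bytes.
Track D: exactly 14 minutes = 840 s; 16,000 × 840 × 3 × 8 = 322,560,000 bytes.
Total = 6,587,995,200 bytes = 6588.00 MB.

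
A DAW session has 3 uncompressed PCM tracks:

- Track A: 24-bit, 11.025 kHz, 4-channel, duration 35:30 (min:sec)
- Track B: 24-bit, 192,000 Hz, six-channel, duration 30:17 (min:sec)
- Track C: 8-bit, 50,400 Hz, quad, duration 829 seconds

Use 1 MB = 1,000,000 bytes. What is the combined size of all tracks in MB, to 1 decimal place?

Track A: 35:30 (min:sec) = 2,130 s; 11,025 × 2,130 × 3 × 4 = 281,799,000 bytes.
Track B: 30:17 (min:sec) = 1,817 s; 192,000 × 1,817 × 3 × 6 = 6,279,552,000 bytes.
Track C: 50,400 × 829 × 1 × 4 = 167,126,400 bytes.
Total = 6,728,477,400 bytes = 6728.5 MB.

6728.5 MB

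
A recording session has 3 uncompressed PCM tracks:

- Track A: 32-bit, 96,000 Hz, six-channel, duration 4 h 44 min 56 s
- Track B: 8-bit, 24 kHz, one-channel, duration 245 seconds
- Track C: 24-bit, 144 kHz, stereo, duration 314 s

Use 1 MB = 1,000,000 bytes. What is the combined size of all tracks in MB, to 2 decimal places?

Track A: 4 h 44 min 56 s = 17,096 s; 96,000 × 17,096 × 4 × 6 = 39,389,184,000 bytes.
Track B: 24,000 × 245 × 1 × 1 = 5,880,000 bytes.
Track C: 144,000 × 314 × 3 × 2 = 271,296,000 bytes.
Total = 39,666,360,000 bytes = 39666.36 MB.

39666.36 MB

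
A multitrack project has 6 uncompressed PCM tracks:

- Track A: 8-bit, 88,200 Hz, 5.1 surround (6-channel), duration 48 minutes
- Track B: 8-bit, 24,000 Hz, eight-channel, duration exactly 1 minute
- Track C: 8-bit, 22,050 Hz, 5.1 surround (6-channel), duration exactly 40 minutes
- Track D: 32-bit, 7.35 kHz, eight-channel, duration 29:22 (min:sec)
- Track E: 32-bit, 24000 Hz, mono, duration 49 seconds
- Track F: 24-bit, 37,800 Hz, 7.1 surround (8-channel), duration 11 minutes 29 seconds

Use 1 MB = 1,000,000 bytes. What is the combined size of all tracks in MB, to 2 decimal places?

Track A: 48 minutes = 2,880 s; 88,200 × 2,880 × 1 × 6 = 1,524,096,000 bytes.
Track B: exactly 1 minute = 60 s; 24,000 × 60 × 1 × 8 = 11,520,000 bytes.
Track C: exactly 40 minutes = 2,400 s; 22,050 × 2,400 × 1 × 6 = 317,520,000 bytes.
Track D: 29:22 (min:sec) = 1,762 s; 7,350 × 1,762 × 4 × 8 = 414,422,400 bytes.
Track E: 24,000 × 49 × 4 × 1 = 4,704,000 bytes.
Track F: 11 minutes 29 seconds = 689 s; 37,800 × 689 × 3 × 8 = 625,060,800 bytes.
Total = 2,897,323,200 bytes = 2897.32 MB.

2897.32 MB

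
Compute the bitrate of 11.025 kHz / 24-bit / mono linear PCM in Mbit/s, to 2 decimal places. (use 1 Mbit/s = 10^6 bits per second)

0.26 Mbit/s

Bit rate = 11,025 × 24 × 1 = 264,600 bits/s.
= 0.26 Mbit/s.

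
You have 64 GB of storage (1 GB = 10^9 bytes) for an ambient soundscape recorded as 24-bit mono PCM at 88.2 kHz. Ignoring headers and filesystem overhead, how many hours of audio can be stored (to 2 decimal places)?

67.19 hours

Uncompressed byte rate = 88,200 × 3 × 1 = 264,600 bytes/s.
Capacity = 64 × 1,000,000,000 = 64,000,000,000 bytes.
64,000,000,000 / 264,600 ≈ 241874.53 s → 67.19 hours.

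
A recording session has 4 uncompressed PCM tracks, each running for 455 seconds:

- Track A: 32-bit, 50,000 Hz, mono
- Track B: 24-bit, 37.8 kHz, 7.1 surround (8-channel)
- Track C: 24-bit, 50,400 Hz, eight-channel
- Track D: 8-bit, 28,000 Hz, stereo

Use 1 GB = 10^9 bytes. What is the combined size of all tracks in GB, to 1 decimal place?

1.1 GB

Track A: 50,000 × 455 × 4 × 1 = 91,000,000 bytes.
Track B: 37,800 × 455 × 3 × 8 = 412,776,000 bytes.
Track C: 50,400 × 455 × 3 × 8 = 550,368,000 bytes.
Track D: 28,000 × 455 × 1 × 2 = 25,480,000 bytes.
Total = 1,079,624,000 bytes = 1.1 GB.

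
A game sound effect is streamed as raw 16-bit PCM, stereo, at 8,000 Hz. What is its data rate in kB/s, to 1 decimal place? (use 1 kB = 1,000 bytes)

Bit rate = 8,000 × 16 × 2 = 256,000 bits/s.
256,000 / 8 = 32,000 B/s = 32.0 kB/s.

32.0 kB/s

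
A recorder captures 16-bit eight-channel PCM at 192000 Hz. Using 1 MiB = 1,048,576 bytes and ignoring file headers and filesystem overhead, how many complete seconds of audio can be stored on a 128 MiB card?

43 seconds

Uncompressed byte rate = 192,000 × 2 × 8 = 3,072,000 bytes/s.
Capacity = 128 × 1,048,576 = 134,217,728 bytes.
134,217,728 / 3,072,000 ≈ 43.69 s → 43 seconds.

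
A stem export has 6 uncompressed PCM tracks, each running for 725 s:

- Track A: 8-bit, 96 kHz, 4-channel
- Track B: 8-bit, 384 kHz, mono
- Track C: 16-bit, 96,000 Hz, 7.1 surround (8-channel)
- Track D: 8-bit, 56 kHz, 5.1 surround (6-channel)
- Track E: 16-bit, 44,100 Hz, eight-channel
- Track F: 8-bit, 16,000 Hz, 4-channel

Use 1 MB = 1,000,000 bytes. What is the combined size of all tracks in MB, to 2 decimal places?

2471.96 MB

Track A: 96,000 × 725 × 1 × 4 = 278,400,000 bytes.
Track B: 384,000 × 725 × 1 × 1 = 278,400,000 bytes.
Track C: 96,000 × 725 × 2 × 8 = 1,113,600,000 bytes.
Track D: 56,000 × 725 × 1 × 6 = 243,600,000 bytes.
Track E: 44,100 × 725 × 2 × 8 = 511,560,000 bytes.
Track F: 16,000 × 725 × 1 × 4 = 46,400,000 bytes.
Total = 2,471,960,000 bytes = 2471.96 MB.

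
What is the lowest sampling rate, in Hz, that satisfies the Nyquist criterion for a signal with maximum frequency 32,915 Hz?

65,830 Hz

Minimum sample rate = 2 × 32,915 Hz = 65,830 Hz.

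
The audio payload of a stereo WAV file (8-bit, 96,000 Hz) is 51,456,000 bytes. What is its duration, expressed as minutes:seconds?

Byte rate = 96,000 × 1 × 2 = 192,000 bytes/s.
Duration = 51,456,000 / 192,000 = 268 s.
268 s = 4:28.

4:28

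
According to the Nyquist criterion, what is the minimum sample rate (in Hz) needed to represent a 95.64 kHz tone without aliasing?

Minimum sample rate = 2 × 95,640 Hz = 191,280 Hz.

191,280 Hz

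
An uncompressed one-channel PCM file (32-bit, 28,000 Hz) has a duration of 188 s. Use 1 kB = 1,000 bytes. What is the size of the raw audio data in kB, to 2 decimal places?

Bytes = 28,000 samples/s × 188 s × 4 bytes/sample × 1 ch = 21,056,000 bytes.
21,056,000 / 1,000 = 21056.00 kB.

21056.00 kB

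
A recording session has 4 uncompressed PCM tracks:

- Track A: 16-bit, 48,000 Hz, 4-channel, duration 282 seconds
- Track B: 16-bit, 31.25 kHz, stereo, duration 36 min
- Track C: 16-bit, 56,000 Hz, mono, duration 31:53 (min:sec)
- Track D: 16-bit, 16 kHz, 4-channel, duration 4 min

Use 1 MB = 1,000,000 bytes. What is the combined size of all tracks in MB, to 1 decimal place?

623.3 MB

Track A: 48,000 × 282 × 2 × 4 = 108,288,000 bytes.
Track B: 36 min = 2,160 s; 31,250 × 2,160 × 2 × 2 = 270,000,000 bytes.
Track C: 31:53 (min:sec) = 1,913 s; 56,000 × 1,913 × 2 × 1 = 214,256,000 bytes.
Track D: 4 min = 240 s; 16,000 × 240 × 2 × 4 = 30,720,000 bytes.
Total = 623,264,000 bytes = 623.3 MB.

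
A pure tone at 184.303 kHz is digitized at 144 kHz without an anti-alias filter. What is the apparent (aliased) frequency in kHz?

40.303 kHz

Nyquist = 144,000/2 = 72,000 Hz; 184,303 Hz exceeds it.
Alias = |184,303 − 1×144,000| = |184,303 − 144,000| = 40,303 Hz = 40.303 kHz.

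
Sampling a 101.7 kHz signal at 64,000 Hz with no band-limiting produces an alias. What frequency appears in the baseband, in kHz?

26.3 kHz

Nyquist = 64,000/2 = 32,000 Hz; 101,700 Hz exceeds it.
Alias = |101,700 − 2×64,000| = |101,700 − 128,000| = 26,300 Hz = 26.3 kHz.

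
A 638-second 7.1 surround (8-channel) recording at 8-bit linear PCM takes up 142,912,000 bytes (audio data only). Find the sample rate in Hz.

Bytes = sample_rate × seconds × bytes_per_sample × channels.
sample_rate = 142,912,000 / (638 × 1 × 8) = 142,912,000 / 5,104 = 28,000 Hz.

28,000 Hz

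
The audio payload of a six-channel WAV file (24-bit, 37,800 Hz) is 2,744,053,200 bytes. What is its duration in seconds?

4,033 seconds

Byte rate = 37,800 × 3 × 6 = 680,400 bytes/s.
Duration = 2,744,053,200 / 680,400 = 4,033 s.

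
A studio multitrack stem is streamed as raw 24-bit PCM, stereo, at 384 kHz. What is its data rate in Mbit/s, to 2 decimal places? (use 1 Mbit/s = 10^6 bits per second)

18.43 Mbit/s

Bit rate = 384,000 × 24 × 2 = 18,432,000 bits/s.
= 18.43 Mbit/s.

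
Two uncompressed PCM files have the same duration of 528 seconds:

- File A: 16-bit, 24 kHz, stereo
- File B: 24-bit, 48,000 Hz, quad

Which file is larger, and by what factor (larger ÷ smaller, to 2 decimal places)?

File A: 24,000 × 2 × 2 = 96,000 bytes/s.
File B: 48,000 × 3 × 4 = 576,000 bytes/s.
File B is larger; ratio = 304,128,000 / 50,688,000 = 6.00.

File B, by a factor of 6.00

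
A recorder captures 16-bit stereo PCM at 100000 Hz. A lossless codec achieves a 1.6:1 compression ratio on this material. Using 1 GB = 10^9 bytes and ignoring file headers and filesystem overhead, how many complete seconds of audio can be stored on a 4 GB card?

16,000 seconds

Uncompressed byte rate = 100,000 × 2 × 2 = 400,000 bytes/s.
After 1.6:1 compression, effective rate ≈ 250000 bytes/s.
Capacity = 4 × 1,000,000,000 = 4,000,000,000 bytes.
4,000,000,000 / effective rate ≈ 16000 s → 16,000 seconds.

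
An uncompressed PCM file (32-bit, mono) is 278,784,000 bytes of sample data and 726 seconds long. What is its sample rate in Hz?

96,000 Hz

Bytes = sample_rate × seconds × bytes_per_sample × channels.
sample_rate = 278,784,000 / (726 × 4 × 1) = 278,784,000 / 2,904 = 96,000 Hz.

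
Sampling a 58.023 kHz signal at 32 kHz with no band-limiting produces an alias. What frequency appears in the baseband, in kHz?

5.977 kHz

Nyquist = 32,000/2 = 16,000 Hz; 58,023 Hz exceeds it.
Alias = |58,023 − 2×32,000| = |58,023 − 64,000| = 5,977 Hz = 5.977 kHz.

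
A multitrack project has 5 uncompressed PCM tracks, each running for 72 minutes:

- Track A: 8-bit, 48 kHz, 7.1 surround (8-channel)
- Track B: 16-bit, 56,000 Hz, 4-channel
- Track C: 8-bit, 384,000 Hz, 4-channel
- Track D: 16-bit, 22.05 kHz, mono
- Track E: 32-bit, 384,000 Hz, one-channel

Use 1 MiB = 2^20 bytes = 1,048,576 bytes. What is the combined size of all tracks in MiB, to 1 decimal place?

72 minutes = 4,320 s.
Track A: 48,000 × 4,320 × 1 × 8 = 1,658,880,000 bytes.
Track B: 56,000 × 4,320 × 2 × 4 = 1,935,360,000 bytes.
Track C: 384,000 × 4,320 × 1 × 4 = 6,635,520,000 bytes.
Track D: 22,050 × 4,320 × 2 × 1 = 190,512,000 bytes.
Track E: 384,000 × 4,320 × 4 × 1 = 6,635,520,000 bytes.
Total = 17,055,792,000 bytes = 16265.7 MiB.

16265.7 MiB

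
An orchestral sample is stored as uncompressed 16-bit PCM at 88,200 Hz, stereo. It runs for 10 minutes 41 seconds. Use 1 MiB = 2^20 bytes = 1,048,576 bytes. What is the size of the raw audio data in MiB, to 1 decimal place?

Duration = 10 minutes 41 seconds = 641 s.
Bytes = 88,200 samples/s × 641 s × 2 bytes/sample × 2 ch = 226,144,800 bytes.
226,144,800 / 1,048,576 = 215.7 MiB.

215.7 MiB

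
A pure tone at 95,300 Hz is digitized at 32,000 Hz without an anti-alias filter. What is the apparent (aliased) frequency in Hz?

Nyquist = 32,000/2 = 16,000 Hz; 95,300 Hz exceeds it.
Alias = |95,300 − 3×32,000| = |95,300 − 96,000| = 700 Hz.

700 Hz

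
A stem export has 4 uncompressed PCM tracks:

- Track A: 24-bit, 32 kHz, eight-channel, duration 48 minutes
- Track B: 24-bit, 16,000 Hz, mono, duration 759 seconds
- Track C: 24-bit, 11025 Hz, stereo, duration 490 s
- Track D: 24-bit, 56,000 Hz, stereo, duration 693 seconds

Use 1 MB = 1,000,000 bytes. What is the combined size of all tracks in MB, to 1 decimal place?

2513.5 MB

Track A: 48 minutes = 2,880 s; 32,000 × 2,880 × 3 × 8 = 2,211,840,000 bytes.
Track B: 16,000 × 759 × 3 × 1 = 36,432,000 bytes.
Track C: 11,025 × 490 × 3 × 2 = 32,413,500 bytes.
Track D: 56,000 × 693 × 3 × 2 = 232,848,000 bytes.
Total = 2,513,533,500 bytes = 2513.5 MB.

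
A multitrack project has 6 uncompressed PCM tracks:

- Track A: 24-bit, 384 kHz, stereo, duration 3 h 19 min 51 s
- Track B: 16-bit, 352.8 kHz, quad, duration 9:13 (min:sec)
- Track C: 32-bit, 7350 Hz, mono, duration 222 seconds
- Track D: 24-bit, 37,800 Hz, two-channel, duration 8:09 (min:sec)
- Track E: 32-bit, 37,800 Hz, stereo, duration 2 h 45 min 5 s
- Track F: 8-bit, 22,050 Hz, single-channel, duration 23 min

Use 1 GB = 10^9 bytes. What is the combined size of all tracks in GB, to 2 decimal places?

32.33 GB

Track A: 3 h 19 min 51 s = 11,991 s; 384,000 × 11,991 × 3 × 2 = 27,627,264,000 bytes.
Track B: 9:13 (min:sec) = 553 s; 352,800 × 553 × 2 × 4 = 1,560,787,200 bytes.
Track C: 7,350 × 222 × 4 × 1 = 6,526,800 bytes.
Track D: 8:09 (min:sec) = 489 s; 37,800 × 489 × 3 × 2 = 110,905,200 bytes.
Track E: 2 h 45 min 5 s = 9,905 s; 37,800 × 9,905 × 4 × 2 = 2,995,272,000 bytes.
Track F: 23 min = 1,380 s; 22,050 × 1,380 × 1 × 1 = 30,429,000 bytes.
Total = 32,331,184,200 bytes = 32.33 GB.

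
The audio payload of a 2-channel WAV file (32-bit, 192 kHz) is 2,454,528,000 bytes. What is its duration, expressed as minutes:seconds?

26:38

Byte rate = 192,000 × 4 × 2 = 1,536,000 bytes/s.
Duration = 2,454,528,000 / 1,536,000 = 1,598 s.
1,598 s = 26:38.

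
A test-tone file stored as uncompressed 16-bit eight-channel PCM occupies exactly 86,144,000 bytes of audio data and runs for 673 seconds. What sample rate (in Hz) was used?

8,000 Hz

Bytes = sample_rate × seconds × bytes_per_sample × channels.
sample_rate = 86,144,000 / (673 × 2 × 8) = 86,144,000 / 10,768 = 8,000 Hz.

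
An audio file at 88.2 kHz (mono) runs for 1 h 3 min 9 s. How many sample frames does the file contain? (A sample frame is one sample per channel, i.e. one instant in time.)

334,189,800 sample frames

1 h 3 min 9 s = 3,789 s.
88,200 samples/s × 3,789 s = 334,189,800 frames.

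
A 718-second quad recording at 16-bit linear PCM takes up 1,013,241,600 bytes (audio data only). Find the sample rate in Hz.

Bytes = sample_rate × seconds × bytes_per_sample × channels.
sample_rate = 1,013,241,600 / (718 × 2 × 4) = 1,013,241,600 / 5,744 = 176,400 Hz.

176,400 Hz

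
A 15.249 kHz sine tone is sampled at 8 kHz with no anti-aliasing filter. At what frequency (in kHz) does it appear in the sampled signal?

0.751 kHz

Nyquist = 8,000/2 = 4,000 Hz; 15,249 Hz exceeds it.
Alias = |15,249 − 2×8,000| = |15,249 − 16,000| = 751 Hz = 0.751 kHz.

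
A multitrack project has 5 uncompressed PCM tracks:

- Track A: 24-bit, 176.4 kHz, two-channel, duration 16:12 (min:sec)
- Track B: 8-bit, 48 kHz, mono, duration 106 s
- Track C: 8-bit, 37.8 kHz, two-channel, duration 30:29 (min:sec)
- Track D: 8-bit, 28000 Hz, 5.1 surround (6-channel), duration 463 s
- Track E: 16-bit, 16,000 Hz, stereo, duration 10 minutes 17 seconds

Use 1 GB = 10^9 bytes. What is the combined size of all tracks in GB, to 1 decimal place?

1.3 GB

Track A: 16:12 (min:sec) = 972 s; 176,400 × 972 × 3 × 2 = 1,028,764,800 bytes.
Track B: 48,000 × 106 × 1 × 1 = 5,088,000 bytes.
Track C: 30:29 (min:sec) = 1,829 s; 37,800 × 1,829 × 1 × 2 = 138,272,400 bytes.
Track D: 28,000 × 463 × 1 × 6 = 77,784,000 bytes.
Track E: 10 minutes 17 seconds = 617 s; 16,000 × 617 × 2 × 2 = 39,488,000 bytes.
Total = 1,289,397,200 bytes = 1.3 GB.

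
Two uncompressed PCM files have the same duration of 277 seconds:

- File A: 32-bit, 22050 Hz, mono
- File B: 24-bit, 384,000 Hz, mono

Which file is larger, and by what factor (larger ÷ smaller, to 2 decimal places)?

File A: 22,050 × 4 × 1 = 88,200 bytes/s.
File B: 384,000 × 3 × 1 = 1,152,000 bytes/s.
File B is larger; ratio = 319,104,000 / 24,431,400 = 13.06.

File B, by a factor of 13.06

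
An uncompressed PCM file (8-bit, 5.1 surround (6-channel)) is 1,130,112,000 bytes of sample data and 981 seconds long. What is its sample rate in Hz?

Bytes = sample_rate × seconds × bytes_per_sample × channels.
sample_rate = 1,130,112,000 / (981 × 1 × 6) = 1,130,112,000 / 5,886 = 192,000 Hz.

192,000 Hz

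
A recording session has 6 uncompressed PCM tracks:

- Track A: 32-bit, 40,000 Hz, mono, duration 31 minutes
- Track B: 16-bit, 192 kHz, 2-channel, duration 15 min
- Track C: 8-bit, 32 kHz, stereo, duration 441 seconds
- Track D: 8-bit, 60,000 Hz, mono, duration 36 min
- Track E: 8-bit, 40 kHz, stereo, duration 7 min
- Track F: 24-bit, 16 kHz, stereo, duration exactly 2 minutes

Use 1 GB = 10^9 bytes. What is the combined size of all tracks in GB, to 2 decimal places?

Track A: 31 minutes = 1,860 s; 40,000 × 1,860 × 4 × 1 = 297,600,000 bytes.
Track B: 15 min = 900 s; 192,000 × 900 × 2 × 2 = 691,200,000 bytes.
Track C: 32,000 × 441 × 1 × 2 = 28,224,000 bytes.
Track D: 36 min = 2,160 s; 60,000 × 2,160 × 1 × 1 = 129,600,000 bytes.
Track E: 7 min = 420 s; 40,000 × 420 × 1 × 2 = 33,600,000 bytes.
Track F: exactly 2 minutes = 120 s; 16,000 × 120 × 3 × 2 = 11,520,000 bytes.
Total = 1,191,744,000 bytes = 1.19 GB.

1.19 GB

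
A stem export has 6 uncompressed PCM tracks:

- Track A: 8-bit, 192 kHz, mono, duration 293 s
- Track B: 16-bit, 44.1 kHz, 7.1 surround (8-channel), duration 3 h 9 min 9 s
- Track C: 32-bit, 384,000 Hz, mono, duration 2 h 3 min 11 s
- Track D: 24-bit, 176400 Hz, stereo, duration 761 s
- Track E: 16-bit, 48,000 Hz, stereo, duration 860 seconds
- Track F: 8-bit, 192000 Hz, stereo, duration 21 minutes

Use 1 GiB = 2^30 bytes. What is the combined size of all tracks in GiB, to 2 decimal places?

19.44 GiB

Track A: 192,000 × 293 × 1 × 1 = 56,256,000 bytes.
Track B: 3 h 9 min 9 s = 11,349 s; 44,100 × 11,349 × 2 × 8 = 8,007,854,400 bytes.
Track C: 2 h 3 min 11 s = 7,391 s; 384,000 × 7,391 × 4 × 1 = 11,352,576,000 bytes.
Track D: 176,400 × 761 × 3 × 2 = 805,442,400 bytes.
Track E: 48,000 × 860 × 2 × 2 = 165,120,000 bytes.
Track F: 21 minutes = 1,260 s; 192,000 × 1,260 × 1 × 2 = 483,840,000 bytes.
Total = 20,871,088,800 bytes = 19.44 GiB.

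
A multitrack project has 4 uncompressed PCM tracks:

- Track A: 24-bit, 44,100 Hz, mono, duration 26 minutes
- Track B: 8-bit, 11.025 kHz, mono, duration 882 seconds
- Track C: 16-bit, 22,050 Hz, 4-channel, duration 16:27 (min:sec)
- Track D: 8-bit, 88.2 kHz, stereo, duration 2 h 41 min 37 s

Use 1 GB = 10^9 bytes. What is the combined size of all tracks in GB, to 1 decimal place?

2.1 GB

Track A: 26 minutes = 1,560 s; 44,100 × 1,560 × 3 × 1 = 206,388,000 bytes.
Track B: 11,025 × 882 × 1 × 1 = 9,724,050 bytes.
Track C: 16:27 (min:sec) = 987 s; 22,050 × 987 × 2 × 4 = 174,106,800 bytes.
Track D: 2 h 41 min 37 s = 9,697 s; 88,200 × 9,697 × 1 × 2 = 1,710,550,800 bytes.
Total = 2,100,769,650 bytes = 2.1 GB.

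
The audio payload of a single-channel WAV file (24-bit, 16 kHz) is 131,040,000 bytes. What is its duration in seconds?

Byte rate = 16,000 × 3 × 1 = 48,000 bytes/s.
Duration = 131,040,000 / 48,000 = 2,730 s.

2,730 seconds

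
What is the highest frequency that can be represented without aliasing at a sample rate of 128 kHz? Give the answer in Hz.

64,000 Hz

Nyquist frequency = sample rate / 2 = 128,000 / 2 = 64,000 Hz.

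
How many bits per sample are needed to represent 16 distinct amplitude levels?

log2(16) = 4.

4 bits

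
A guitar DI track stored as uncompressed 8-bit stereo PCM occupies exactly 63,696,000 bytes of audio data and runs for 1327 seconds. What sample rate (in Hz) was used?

24,000 Hz

Bytes = sample_rate × seconds × bytes_per_sample × channels.
sample_rate = 63,696,000 / (1,327 × 1 × 2) = 63,696,000 / 2,654 = 24,000 Hz.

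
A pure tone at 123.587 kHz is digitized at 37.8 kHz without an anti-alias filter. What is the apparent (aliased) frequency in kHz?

Nyquist = 37,800/2 = 18,900 Hz; 123,587 Hz exceeds it.
Alias = |123,587 − 3×37,800| = |123,587 − 113,400| = 10,187 Hz = 10.187 kHz.

10.187 kHz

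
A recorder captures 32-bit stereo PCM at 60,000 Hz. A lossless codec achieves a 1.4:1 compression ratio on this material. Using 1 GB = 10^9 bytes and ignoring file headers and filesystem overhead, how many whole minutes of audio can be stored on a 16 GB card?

777 minutes

Uncompressed byte rate = 60,000 × 4 × 2 = 480,000 bytes/s.
After 1.4:1 compression, effective rate ≈ 342857.14 bytes/s.
Capacity = 16 × 1,000,000,000 = 16,000,000,000 bytes.
16,000,000,000 / effective rate ≈ 46666.67 s → 777 minutes.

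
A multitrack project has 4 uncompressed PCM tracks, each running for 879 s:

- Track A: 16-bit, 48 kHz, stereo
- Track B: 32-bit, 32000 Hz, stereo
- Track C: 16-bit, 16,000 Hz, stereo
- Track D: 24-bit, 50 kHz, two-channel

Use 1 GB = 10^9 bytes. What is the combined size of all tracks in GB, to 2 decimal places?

Track A: 48,000 × 879 × 2 × 2 = 168,768,000 bytes.
Track B: 32,000 × 879 × 4 × 2 = 225,024,000 bytes.
Track C: 16,000 × 879 × 2 × 2 = 56,256,000 bytes.
Track D: 50,000 × 879 × 3 × 2 = 263,700,000 bytes.
Total = 713,748,000 bytes = 0.71 GB.

0.71 GB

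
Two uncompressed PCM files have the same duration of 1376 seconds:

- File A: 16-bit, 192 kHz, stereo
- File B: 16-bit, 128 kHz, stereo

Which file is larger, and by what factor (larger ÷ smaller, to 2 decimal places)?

File A: 192,000 × 2 × 2 = 768,000 bytes/s.
File B: 128,000 × 2 × 2 = 512,000 bytes/s.
File A is larger; ratio = 1,056,768,000 / 704,512,000 = 1.50.

File A, by a factor of 1.50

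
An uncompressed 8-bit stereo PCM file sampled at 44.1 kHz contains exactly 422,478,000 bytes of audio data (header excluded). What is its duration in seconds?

4,790 seconds

Byte rate = 44,100 × 1 × 2 = 88,200 bytes/s.
Duration = 422,478,000 / 88,200 = 4,790 s.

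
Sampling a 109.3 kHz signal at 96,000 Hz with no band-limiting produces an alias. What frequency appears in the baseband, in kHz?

13.3 kHz

Nyquist = 96,000/2 = 48,000 Hz; 109,300 Hz exceeds it.
Alias = |109,300 − 1×96,000| = |109,300 − 96,000| = 13,300 Hz = 13.3 kHz.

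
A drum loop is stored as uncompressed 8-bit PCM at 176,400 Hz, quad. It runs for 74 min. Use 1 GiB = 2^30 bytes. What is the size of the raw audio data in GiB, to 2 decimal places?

2.92 GiB

Duration = 74 min = 4,440 s.
Bytes = 176,400 samples/s × 4,440 s × 1 bytes/sample × 4 ch = 3,132,864,000 bytes.
3,132,864,000 / 1,073,741,824 = 2.92 GiB.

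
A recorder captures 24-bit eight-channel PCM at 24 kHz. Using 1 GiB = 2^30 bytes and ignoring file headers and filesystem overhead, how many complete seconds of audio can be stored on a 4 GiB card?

Uncompressed byte rate = 24,000 × 3 × 8 = 576,000 bytes/s.
Capacity = 4 × 1,073,741,824 = 4,294,967,296 bytes.
4,294,967,296 / 576,000 ≈ 7456.54 s → 7,456 seconds.

7,456 seconds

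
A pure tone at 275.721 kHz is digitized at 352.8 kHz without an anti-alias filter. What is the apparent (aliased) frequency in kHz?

77.079 kHz

Nyquist = 352,800/2 = 176,400 Hz; 275,721 Hz exceeds it.
Alias = |275,721 − 1×352,800| = |275,721 − 352,800| = 77,079 Hz = 77.079 kHz.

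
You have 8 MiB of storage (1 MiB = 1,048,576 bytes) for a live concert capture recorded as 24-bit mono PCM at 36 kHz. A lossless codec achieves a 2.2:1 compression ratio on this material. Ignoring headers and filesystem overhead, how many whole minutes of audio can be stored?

Uncompressed byte rate = 36,000 × 3 × 1 = 108,000 bytes/s.
After 2.2:1 compression, effective rate ≈ 49090.91 bytes/s.
Capacity = 8 × 1,048,576 = 8,388,608 bytes.
8,388,608 / effective rate ≈ 170.88 s → 2 minutes.

2 minutes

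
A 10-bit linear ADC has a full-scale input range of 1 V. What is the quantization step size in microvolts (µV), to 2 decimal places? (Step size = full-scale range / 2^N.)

1 V / 2^10 = 1 / 1,024 V = 976.56 µV.

976.56 µV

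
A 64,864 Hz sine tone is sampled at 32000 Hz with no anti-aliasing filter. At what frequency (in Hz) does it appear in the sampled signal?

Nyquist = 32,000/2 = 16,000 Hz; 64,864 Hz exceeds it.
Alias = |64,864 − 2×32,000| = |64,864 − 64,000| = 864 Hz.

864 Hz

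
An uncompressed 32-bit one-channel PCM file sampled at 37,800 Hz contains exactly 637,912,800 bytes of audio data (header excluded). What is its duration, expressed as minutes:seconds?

Byte rate = 37,800 × 4 × 1 = 151,200 bytes/s.
Duration = 637,912,800 / 151,200 = 4,219 s.
4,219 s = 70:19.

70:19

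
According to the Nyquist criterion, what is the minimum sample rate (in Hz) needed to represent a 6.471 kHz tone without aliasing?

12,942 Hz

Minimum sample rate = 2 × 6,471 Hz = 12,942 Hz.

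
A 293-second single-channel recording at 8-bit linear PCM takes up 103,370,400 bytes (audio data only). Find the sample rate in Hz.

Bytes = sample_rate × seconds × bytes_per_sample × channels.
sample_rate = 103,370,400 / (293 × 1 × 1) = 103,370,400 / 293 = 352,800 Hz.

352,800 Hz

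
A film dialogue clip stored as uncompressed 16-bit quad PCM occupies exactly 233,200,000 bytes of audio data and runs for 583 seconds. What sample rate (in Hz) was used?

Bytes = sample_rate × seconds × bytes_per_sample × channels.
sample_rate = 233,200,000 / (583 × 2 × 4) = 233,200,000 / 4,664 = 50,000 Hz.

50,000 Hz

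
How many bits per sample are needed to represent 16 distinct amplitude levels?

log2(16) = 4.

4 bits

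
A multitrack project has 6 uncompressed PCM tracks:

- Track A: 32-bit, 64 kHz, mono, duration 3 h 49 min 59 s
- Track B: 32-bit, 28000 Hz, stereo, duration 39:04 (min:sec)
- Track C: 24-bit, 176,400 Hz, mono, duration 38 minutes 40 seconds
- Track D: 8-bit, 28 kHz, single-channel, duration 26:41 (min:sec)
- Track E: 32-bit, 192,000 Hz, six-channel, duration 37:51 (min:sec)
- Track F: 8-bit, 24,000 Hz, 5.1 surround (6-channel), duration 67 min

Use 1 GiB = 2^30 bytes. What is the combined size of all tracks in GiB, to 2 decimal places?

Track A: 3 h 49 min 59 s = 13,799 s; 64,000 × 13,799 × 4 × 1 = 3,532,544,000 bytes.
Track B: 39:04 (min:sec) = 2,344 s; 28,000 × 2,344 × 4 × 2 = 525,056,000 bytes.
Track C: 38 minutes 40 seconds = 2,320 s; 176,400 × 2,320 × 3 × 1 = 1,227,744,000 bytes.
Track D: 26:41 (min:sec) = 1,601 s; 28,000 × 1,601 × 1 × 1 = 44,828,000 bytes.
Track E: 37:51 (min:sec) = 2,271 s; 192,000 × 2,271 × 4 × 6 = 10,464,768,000 bytes.
Track F: 67 min = 4,020 s; 24,000 × 4,020 × 1 × 6 = 578,880,000 bytes.
Total = 16,373,820,000 bytes = 15.25 GiB.

15.25 GiB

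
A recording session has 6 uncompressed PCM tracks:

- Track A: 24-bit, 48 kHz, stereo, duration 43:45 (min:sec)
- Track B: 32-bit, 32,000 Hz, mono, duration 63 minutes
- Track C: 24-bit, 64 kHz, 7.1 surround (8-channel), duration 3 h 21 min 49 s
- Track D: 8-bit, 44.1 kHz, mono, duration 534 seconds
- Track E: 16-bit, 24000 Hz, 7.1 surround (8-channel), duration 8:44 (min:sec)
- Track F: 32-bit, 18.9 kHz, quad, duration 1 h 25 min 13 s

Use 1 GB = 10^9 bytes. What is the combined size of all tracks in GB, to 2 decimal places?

Track A: 43:45 (min:sec) = 2,625 s; 48,000 × 2,625 × 3 × 2 = 756,000,000 bytes.
Track B: 63 minutes = 3,780 s; 32,000 × 3,780 × 4 × 1 = 483,840,000 bytes.
Track C: 3 h 21 min 49 s = 12,109 s; 64,000 × 12,109 × 3 × 8 = 18,599,424,000 bytes.
Track D: 44,100 × 534 × 1 × 1 = 23,549,400 bytes.
Track E: 8:44 (min:sec) = 524 s; 24,000 × 524 × 2 × 8 = 201,216,000 bytes.
Track F: 1 h 25 min 13 s = 5,113 s; 18,900 × 5,113 × 4 × 4 = 1,546,171,200 bytes.
Total = 21,610,200,600 bytes = 21.61 GB.

21.61 GB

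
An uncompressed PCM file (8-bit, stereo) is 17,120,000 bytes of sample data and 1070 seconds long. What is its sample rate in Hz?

8,000 Hz

Bytes = sample_rate × seconds × bytes_per_sample × channels.
sample_rate = 17,120,000 / (1,070 × 1 × 2) = 17,120,000 / 2,140 = 8,000 Hz.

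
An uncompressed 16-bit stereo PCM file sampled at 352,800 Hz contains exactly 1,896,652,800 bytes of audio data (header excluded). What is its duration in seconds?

1,344 seconds

Byte rate = 352,800 × 2 × 2 = 1,411,200 bytes/s.
Duration = 1,896,652,800 / 1,411,200 = 1,344 s.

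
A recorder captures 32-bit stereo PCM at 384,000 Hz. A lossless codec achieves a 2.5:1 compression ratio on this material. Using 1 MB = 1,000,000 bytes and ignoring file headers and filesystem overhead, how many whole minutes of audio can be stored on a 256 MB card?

3 minutes

Uncompressed byte rate = 384,000 × 4 × 2 = 3,072,000 bytes/s.
After 2.5:1 compression, effective rate ≈ 1228800 bytes/s.
Capacity = 256 × 1,000,000 = 256,000,000 bytes.
256,000,000 / effective rate ≈ 208.33 s → 3 minutes.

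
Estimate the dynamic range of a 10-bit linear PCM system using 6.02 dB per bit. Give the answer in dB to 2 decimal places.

60.20 dB

10 × 6.02 = 60.20 dB.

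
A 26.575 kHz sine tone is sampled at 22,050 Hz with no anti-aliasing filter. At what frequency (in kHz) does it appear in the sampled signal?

4.525 kHz

Nyquist = 22,050/2 = 11,025 Hz; 26,575 Hz exceeds it.
Alias = |26,575 − 1×22,050| = |26,575 − 22,050| = 4,525 Hz = 4.525 kHz.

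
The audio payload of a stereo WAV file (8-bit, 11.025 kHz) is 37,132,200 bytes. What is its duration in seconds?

Byte rate = 11,025 × 1 × 2 = 22,050 bytes/s.
Duration = 37,132,200 / 22,050 = 1,684 s.

1,684 seconds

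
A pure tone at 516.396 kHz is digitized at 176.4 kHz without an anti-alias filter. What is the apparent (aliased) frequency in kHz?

12.804 kHz

Nyquist = 176,400/2 = 88,200 Hz; 516,396 Hz exceeds it.
Alias = |516,396 − 3×176,400| = |516,396 − 529,200| = 12,804 Hz = 12.804 kHz.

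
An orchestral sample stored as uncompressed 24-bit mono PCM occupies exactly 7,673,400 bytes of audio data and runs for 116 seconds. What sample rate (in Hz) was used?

Bytes = sample_rate × seconds × bytes_per_sample × channels.
sample_rate = 7,673,400 / (116 × 3 × 1) = 7,673,400 / 348 = 22,050 Hz.

22,050 Hz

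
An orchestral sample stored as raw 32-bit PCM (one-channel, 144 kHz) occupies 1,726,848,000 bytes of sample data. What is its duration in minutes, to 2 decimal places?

49.97 minutes

Byte rate = 144,000 × 4 × 1 = 576,000 bytes/s.
Duration = 1,726,848,000 / 576,000 = 2,998 s.
2,998 s / 60 = 49.97 minutes.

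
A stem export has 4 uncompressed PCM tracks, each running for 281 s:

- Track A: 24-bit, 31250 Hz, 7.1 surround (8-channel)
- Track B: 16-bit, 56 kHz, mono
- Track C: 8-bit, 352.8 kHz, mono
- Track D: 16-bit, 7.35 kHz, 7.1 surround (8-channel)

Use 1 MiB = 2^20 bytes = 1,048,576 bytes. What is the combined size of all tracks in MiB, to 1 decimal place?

357.1 MiB

Track A: 31,250 × 281 × 3 × 8 = 210,750,000 bytes.
Track B: 56,000 × 281 × 2 × 1 = 31,472,000 bytes.
Track C: 352,800 × 281 × 1 × 1 = 99,136,800 bytes.
Track D: 7,350 × 281 × 2 × 8 = 33,045,600 bytes.
Total = 374,404,400 bytes = 357.1 MiB.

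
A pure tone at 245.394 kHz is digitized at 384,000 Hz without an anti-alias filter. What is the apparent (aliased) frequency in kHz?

138.606 kHz

Nyquist = 384,000/2 = 192,000 Hz; 245,394 Hz exceeds it.
Alias = |245,394 − 1×384,000| = |245,394 − 384,000| = 138,606 Hz = 138.606 kHz.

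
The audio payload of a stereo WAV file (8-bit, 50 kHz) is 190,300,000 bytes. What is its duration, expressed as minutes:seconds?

31:43

Byte rate = 50,000 × 1 × 2 = 100,000 bytes/s.
Duration = 190,300,000 / 100,000 = 1,903 s.
1,903 s = 31:43.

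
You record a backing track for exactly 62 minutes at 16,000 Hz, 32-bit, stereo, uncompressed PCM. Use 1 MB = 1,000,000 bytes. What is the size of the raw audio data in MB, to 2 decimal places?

476.16 MB

Duration = exactly 62 minutes = 3,720 s.
Bytes = 16,000 samples/s × 3,720 s × 4 bytes/sample × 2 ch = 476,160,000 bytes.
476,160,000 / 1,000,000 = 476.16 MB.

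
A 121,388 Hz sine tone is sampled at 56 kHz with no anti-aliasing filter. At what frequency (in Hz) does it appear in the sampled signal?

9,388 Hz

Nyquist = 56,000/2 = 28,000 Hz; 121,388 Hz exceeds it.
Alias = |121,388 − 2×56,000| = |121,388 − 112,000| = 9,388 Hz.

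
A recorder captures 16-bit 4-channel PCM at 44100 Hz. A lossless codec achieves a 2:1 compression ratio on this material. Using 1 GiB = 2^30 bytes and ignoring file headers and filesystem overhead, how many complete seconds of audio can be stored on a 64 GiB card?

389,566 seconds

Uncompressed byte rate = 44,100 × 2 × 4 = 352,800 bytes/s.
After 2:1 compression, effective rate ≈ 176400 bytes/s.
Capacity = 64 × 1,073,741,824 = 68,719,476,736 bytes.
68,719,476,736 / effective rate ≈ 389566.19 s → 389,566 seconds.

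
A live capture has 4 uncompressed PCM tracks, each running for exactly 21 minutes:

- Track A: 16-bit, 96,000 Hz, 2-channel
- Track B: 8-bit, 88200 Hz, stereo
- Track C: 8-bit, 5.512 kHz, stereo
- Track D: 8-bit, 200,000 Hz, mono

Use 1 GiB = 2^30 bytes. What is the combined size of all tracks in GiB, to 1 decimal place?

exactly 21 minutes = 1,260 s.
Track A: 96,000 × 1,260 × 2 × 2 = 483,840,000 bytes.
Track B: 88,200 × 1,260 × 1 × 2 = 222,264,000 bytes.
Track C: 5,512 × 1,260 × 1 × 2 = 13,890,240 bytes.
Track D: 200,000 × 1,260 × 1 × 1 = 252,000,000 bytes.
Total = 971,994,240 bytes = 0.9 GiB.

0.9 GiB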